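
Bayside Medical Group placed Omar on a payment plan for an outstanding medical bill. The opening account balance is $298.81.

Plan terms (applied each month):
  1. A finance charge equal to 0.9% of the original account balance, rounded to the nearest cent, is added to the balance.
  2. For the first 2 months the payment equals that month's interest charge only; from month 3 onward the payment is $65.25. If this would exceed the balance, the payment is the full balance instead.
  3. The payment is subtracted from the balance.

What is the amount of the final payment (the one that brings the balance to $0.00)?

$51.26

Month 1: opening $298.81; interest $2.69 → $301.50; payment $2.69; balance $298.81
Month 2: opening $298.81; interest $2.69 → $301.50; payment $2.69; balance $298.81
Month 3: opening $298.81; interest $2.69 → $301.50; payment $65.25; balance $236.25
Month 4: opening $236.25; interest $2.69 → $238.94; payment $65.25; balance $173.69
Month 5: opening $173.69; interest $2.69 → $176.38; payment $65.25; balance $111.13
Month 6: opening $111.13; interest $2.69 → $113.82; payment $65.25; balance $48.57
Month 7: opening $48.57; interest $2.69 → $51.26; payment $51.26; balance $0.00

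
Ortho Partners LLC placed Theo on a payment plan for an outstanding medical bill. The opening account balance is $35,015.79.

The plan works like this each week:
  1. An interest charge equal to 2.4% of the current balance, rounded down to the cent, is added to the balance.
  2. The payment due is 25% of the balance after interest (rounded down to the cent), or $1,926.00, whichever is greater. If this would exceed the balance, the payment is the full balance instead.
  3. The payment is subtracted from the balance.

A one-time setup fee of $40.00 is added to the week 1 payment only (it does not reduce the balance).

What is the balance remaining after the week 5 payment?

$9,355.56

# | Opening | Interest | Payment | Fee | End bal
1 | $35,015.79 | $840.37 | $8,964.04 | $40.00 | $26,892.12
2 | $26,892.12 | $645.41 | $6,884.38 | — | $20,653.15
3 | $20,653.15 | $495.67 | $5,287.20 | — | $15,861.62
4 | $15,861.62 | $380.67 | $4,060.57 | — | $12,181.72
5 | $12,181.72 | $292.36 | $3,118.52 | — | $9,355.56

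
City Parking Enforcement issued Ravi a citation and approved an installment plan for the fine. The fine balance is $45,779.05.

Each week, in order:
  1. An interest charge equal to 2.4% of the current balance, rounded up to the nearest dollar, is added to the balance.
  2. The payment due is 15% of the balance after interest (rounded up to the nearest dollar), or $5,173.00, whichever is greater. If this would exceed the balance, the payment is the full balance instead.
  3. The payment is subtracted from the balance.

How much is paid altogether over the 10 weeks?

Week 1: opening $45,779.05; interest $1,099.00 → $46,878.05; payment $7,032.00; balance $39,846.05
Week 2: opening $39,846.05; interest $957.00 → $40,803.05; payment $6,121.00; balance $34,682.05
Week 3: opening $34,682.05; interest $833.00 → $35,515.05; payment $5,328.00; balance $30,187.05
Week 4: opening $30,187.05; interest $725.00 → $30,912.05; payment $5,173.00; balance $25,739.05
Week 5: opening $25,739.05; interest $618.00 → $26,357.05; payment $5,173.00; balance $21,184.05
Week 6: opening $21,184.05; interest $509.00 → $21,693.05; payment $5,173.00; balance $16,520.05
Week 7: opening $16,520.05; interest $397.00 → $16,917.05; payment $5,173.00; balance $11,744.05
Week 8: opening $11,744.05; interest $282.00 → $12,026.05; payment $5,173.00; balance $6,853.05
Week 9: opening $6,853.05; interest $165.00 → $7,018.05; payment $5,173.00; balance $1,845.05
Week 10: opening $1,845.05; interest $45.00 → $1,890.05; payment $1,890.05; balance $0.00
Total paid: $51,409.05

$51,409.05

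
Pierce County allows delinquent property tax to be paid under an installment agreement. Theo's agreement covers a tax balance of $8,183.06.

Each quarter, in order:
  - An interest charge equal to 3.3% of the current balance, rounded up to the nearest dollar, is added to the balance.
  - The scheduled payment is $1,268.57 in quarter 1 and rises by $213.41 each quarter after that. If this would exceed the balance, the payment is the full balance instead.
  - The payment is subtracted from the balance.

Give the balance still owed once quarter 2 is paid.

Quarter 1: opening $8,183.06; interest $271.00 → $8,454.06; payment $1,268.57; balance $7,185.49
Quarter 2: opening $7,185.49; interest $238.00 → $7,423.49; payment $1,481.98; balance $5,941.51

$5,941.51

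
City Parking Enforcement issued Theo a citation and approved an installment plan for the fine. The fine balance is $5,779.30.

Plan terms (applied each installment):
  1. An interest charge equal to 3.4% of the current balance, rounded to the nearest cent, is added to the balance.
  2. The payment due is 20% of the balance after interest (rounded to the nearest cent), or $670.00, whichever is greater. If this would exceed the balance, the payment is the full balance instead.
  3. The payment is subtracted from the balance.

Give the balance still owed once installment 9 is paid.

Installment 1: opening $5,779.30; interest $196.50 → $5,975.80; payment $1,195.16; balance $4,780.64
Installment 2: opening $4,780.64; interest $162.54 → $4,943.18; payment $988.64; balance $3,954.54
Installment 3: opening $3,954.54; interest $134.45 → $4,088.99; payment $817.80; balance $3,271.19
Installment 4: opening $3,271.19; interest $111.22 → $3,382.41; payment $676.48; balance $2,705.93
Installment 5: opening $2,705.93; interest $92.00 → $2,797.93; payment $670.00; balance $2,127.93
Installment 6: opening $2,127.93; interest $72.35 → $2,200.28; payment $670.00; balance $1,530.28
Installment 7: opening $1,530.28; interest $52.03 → $1,582.31; payment $670.00; balance $912.31
Installment 8: opening $912.31; interest $31.02 → $943.33; payment $670.00; balance $273.33
Installment 9: opening $273.33; interest $9.29 → $282.62; payment $282.62; balance $0.00

$0.00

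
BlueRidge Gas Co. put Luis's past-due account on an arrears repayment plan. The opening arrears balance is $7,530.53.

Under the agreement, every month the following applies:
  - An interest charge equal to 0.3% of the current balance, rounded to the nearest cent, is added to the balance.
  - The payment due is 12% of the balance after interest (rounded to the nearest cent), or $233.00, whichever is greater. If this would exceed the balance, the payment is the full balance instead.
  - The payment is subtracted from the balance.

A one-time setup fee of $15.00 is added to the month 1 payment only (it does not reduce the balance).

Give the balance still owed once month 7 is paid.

$3,142.75

# | Opening | Interest | Payment | Fee | End bal
1 | $7,530.53 | $22.59 | $906.37 | $15.00 | $6,646.75
2 | $6,646.75 | $19.94 | $800.00 | — | $5,866.69
3 | $5,866.69 | $17.60 | $706.11 | — | $5,178.18
4 | $5,178.18 | $15.53 | $623.25 | — | $4,570.46
5 | $4,570.46 | $13.71 | $550.10 | — | $4,034.07
6 | $4,034.07 | $12.10 | $485.54 | — | $3,560.63
7 | $3,560.63 | $10.68 | $428.56 | — | $3,142.75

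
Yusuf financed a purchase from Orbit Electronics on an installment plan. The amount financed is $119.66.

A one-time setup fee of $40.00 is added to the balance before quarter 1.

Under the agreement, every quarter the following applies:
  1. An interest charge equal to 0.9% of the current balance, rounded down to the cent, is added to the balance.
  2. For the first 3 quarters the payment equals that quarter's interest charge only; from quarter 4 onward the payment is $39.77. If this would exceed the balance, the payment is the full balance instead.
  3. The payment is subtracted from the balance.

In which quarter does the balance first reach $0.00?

8

# | Opening | Interest | Payment | End bal
1 | $159.66 | $1.43 | $1.43 | $159.66
2 | $159.66 | $1.43 | $1.43 | $159.66
3 | $159.66 | $1.43 | $1.43 | $159.66
4 | $159.66 | $1.43 | $39.77 | $121.32
5 | $121.32 | $1.09 | $39.77 | $82.64
6 | $82.64 | $0.74 | $39.77 | $43.61
7 | $43.61 | $0.39 | $39.77 | $4.23
8 | $4.23 | $0.03 | $4.26 | $0.00
Balance reaches $0.00 in quarter 8.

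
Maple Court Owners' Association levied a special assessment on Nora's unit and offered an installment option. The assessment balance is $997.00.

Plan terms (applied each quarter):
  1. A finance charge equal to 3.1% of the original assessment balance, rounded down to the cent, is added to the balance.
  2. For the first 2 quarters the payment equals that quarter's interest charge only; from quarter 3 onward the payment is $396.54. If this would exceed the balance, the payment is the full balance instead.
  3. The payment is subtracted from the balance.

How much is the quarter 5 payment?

Quarter 1: $997.00 +$30.90 interest = $1,027.90; pay $30.90 → $997.00
Quarter 2: $997.00 +$30.90 interest = $1,027.90; pay $30.90 → $997.00
Quarter 3: $997.00 +$30.90 interest = $1,027.90; pay $396.54 → $631.36
Quarter 4: $631.36 +$30.90 interest = $662.26; pay $396.54 → $265.72
Quarter 5: $265.72 +$30.90 interest = $296.62; pay $296.62 → $0.00

$296.62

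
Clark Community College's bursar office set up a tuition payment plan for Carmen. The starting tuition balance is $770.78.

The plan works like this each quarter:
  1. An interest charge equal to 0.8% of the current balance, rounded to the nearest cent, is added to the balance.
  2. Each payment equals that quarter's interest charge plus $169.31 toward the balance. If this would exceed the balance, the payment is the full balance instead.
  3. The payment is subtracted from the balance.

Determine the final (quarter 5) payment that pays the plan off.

# | Opening | Interest | Payment | End bal
1 | $770.78 | $6.17 | $175.48 | $601.47
2 | $601.47 | $4.81 | $174.12 | $432.16
3 | $432.16 | $3.46 | $172.77 | $262.85
4 | $262.85 | $2.10 | $171.41 | $93.54
5 | $93.54 | $0.75 | $94.29 | $0.00

$94.29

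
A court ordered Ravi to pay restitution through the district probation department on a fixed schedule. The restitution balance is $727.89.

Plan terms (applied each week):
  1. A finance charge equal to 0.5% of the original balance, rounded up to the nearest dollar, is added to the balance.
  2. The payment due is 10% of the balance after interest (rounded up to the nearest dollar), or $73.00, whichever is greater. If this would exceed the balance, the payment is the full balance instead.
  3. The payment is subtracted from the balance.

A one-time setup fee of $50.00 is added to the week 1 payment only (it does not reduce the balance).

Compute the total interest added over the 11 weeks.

Week 1: $727.89 +$4.00 interest = $731.89; pay $74.00 (+ $50.00 fee) → $657.89
Week 2: $657.89 +$4.00 interest = $661.89; pay $73.00 → $588.89
Week 3: $588.89 +$4.00 interest = $592.89; pay $73.00 → $519.89
Week 4: $519.89 +$4.00 interest = $523.89; pay $73.00 → $450.89
Week 5: $450.89 +$4.00 interest = $454.89; pay $73.00 → $381.89
Week 6: $381.89 +$4.00 interest = $385.89; pay $73.00 → $312.89
Week 7: $312.89 +$4.00 interest = $316.89; pay $73.00 → $243.89
Week 8: $243.89 +$4.00 interest = $247.89; pay $73.00 → $174.89
Week 9: $174.89 +$4.00 interest = $178.89; pay $73.00 → $105.89
Week 10: $105.89 +$4.00 interest = $109.89; pay $73.00 → $36.89
Week 11: $36.89 +$4.00 interest = $40.89; pay $40.89 → $0.00
Total interest: $4.00 + $4.00 + $4.00 + $4.00 + $4.00 + $4.00 + $4.00 + $4.00 + $4.00 + $4.00 + $4.00 = $44.00

$44.00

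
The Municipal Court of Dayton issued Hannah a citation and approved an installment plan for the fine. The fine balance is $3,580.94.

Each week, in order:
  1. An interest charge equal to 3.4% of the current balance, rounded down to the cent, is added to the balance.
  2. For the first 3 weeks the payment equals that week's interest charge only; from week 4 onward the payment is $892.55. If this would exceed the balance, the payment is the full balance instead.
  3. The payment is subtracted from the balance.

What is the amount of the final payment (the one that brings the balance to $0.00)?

Week 1: $3,580.94 +$121.75 interest = $3,702.69; pay $121.75 → $3,580.94
Week 2: $3,580.94 +$121.75 interest = $3,702.69; pay $121.75 → $3,580.94
Week 3: $3,580.94 +$121.75 interest = $3,702.69; pay $121.75 → $3,580.94
Week 4: $3,580.94 +$121.75 interest = $3,702.69; pay $892.55 → $2,810.14
Week 5: $2,810.14 +$95.54 interest = $2,905.68; pay $892.55 → $2,013.13
Week 6: $2,013.13 +$68.44 interest = $2,081.57; pay $892.55 → $1,189.02
Week 7: $1,189.02 +$40.42 interest = $1,229.44; pay $892.55 → $336.89
Week 8: $336.89 +$11.45 interest = $348.34; pay $348.34 → $0.00

$348.34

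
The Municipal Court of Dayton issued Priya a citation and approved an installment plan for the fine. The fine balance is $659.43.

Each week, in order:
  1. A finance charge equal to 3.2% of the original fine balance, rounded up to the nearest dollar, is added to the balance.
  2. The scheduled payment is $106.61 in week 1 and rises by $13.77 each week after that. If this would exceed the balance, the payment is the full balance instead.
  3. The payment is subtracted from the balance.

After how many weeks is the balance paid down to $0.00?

6

Week 1: $659.43 +$22.00 interest = $681.43; pay $106.61 → $574.82
Week 2: $574.82 +$22.00 interest = $596.82; pay $120.38 → $476.44
Week 3: $476.44 +$22.00 interest = $498.44; pay $134.15 → $364.29
Week 4: $364.29 +$22.00 interest = $386.29; pay $147.92 → $238.37
Week 5: $238.37 +$22.00 interest = $260.37; pay $161.69 → $98.68
Week 6: $98.68 +$22.00 interest = $120.68; pay $120.68 → $0.00
Balance reaches $0.00 in week 6.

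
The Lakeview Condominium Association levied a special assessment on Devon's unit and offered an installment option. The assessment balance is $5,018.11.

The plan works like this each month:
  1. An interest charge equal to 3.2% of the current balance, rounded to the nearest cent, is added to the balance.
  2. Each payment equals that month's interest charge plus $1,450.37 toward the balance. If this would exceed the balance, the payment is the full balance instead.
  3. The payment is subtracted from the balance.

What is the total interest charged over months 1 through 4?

$363.85

Month 1: $5,018.11 +$160.58 interest = $5,178.69; pay $1,610.95 → $3,567.74
Month 2: $3,567.74 +$114.17 interest = $3,681.91; pay $1,564.54 → $2,117.37
Month 3: $2,117.37 +$67.76 interest = $2,185.13; pay $1,518.13 → $667.00
Month 4: $667.00 +$21.34 interest = $688.34; pay $688.34 → $0.00
Total interest: $160.58 + $114.17 + $67.76 + $21.34 = $363.85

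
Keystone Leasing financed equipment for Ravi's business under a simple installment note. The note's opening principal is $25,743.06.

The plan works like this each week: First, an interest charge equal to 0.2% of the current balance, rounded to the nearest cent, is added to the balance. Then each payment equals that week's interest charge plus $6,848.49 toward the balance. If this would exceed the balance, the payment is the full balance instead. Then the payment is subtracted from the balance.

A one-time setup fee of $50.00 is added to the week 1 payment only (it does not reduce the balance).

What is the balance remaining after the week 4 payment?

Week 1: opening $25,743.06; interest $51.49 → $25,794.55; payment $6,899.98 (+ $50.00 fee); balance $18,894.57
Week 2: opening $18,894.57; interest $37.79 → $18,932.36; payment $6,886.28; balance $12,046.08
Week 3: opening $12,046.08; interest $24.09 → $12,070.17; payment $6,872.58; balance $5,197.59
Week 4: opening $5,197.59; interest $10.40 → $5,207.99; payment $5,207.99; balance $0.00

$0.00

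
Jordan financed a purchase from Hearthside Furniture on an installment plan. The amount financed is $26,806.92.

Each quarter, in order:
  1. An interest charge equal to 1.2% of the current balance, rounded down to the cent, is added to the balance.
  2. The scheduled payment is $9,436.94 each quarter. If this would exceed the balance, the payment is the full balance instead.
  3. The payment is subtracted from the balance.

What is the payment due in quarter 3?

Quarter 1: opening $26,806.92; interest $321.68 → $27,128.60; payment $9,436.94; balance $17,691.66
Quarter 2: opening $17,691.66; interest $212.29 → $17,903.95; payment $9,436.94; balance $8,467.01
Quarter 3: opening $8,467.01; interest $101.60 → $8,568.61; payment $8,568.61; balance $0.00

$8,568.61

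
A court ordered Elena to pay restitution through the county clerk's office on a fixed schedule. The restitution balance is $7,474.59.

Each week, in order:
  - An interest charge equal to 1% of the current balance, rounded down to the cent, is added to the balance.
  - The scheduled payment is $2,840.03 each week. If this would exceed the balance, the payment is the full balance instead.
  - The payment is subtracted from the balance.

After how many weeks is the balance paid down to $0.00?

3

Week 1: $7,474.59 +$74.74 interest = $7,549.33; pay $2,840.03 → $4,709.30
Week 2: $4,709.30 +$47.09 interest = $4,756.39; pay $2,840.03 → $1,916.36
Week 3: $1,916.36 +$19.16 interest = $1,935.52; pay $1,935.52 → $0.00
Balance reaches $0.00 in week 3.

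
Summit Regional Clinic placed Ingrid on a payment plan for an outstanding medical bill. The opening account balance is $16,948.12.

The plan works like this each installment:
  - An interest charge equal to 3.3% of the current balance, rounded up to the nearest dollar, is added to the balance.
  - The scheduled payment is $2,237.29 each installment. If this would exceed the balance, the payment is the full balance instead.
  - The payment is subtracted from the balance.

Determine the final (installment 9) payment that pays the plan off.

Installment 1: opening $16,948.12; interest $560.00 → $17,508.12; payment $2,237.29; balance $15,270.83
Installment 2: opening $15,270.83; interest $504.00 → $15,774.83; payment $2,237.29; balance $13,537.54
Installment 3: opening $13,537.54; interest $447.00 → $13,984.54; payment $2,237.29; balance $11,747.25
Installment 4: opening $11,747.25; interest $388.00 → $12,135.25; payment $2,237.29; balance $9,897.96
Installment 5: opening $9,897.96; interest $327.00 → $10,224.96; payment $2,237.29; balance $7,987.67
Installment 6: opening $7,987.67; interest $264.00 → $8,251.67; payment $2,237.29; balance $6,014.38
Installment 7: opening $6,014.38; interest $199.00 → $6,213.38; payment $2,237.29; balance $3,976.09
Installment 8: opening $3,976.09; interest $132.00 → $4,108.09; payment $2,237.29; balance $1,870.80
Installment 9: opening $1,870.80; interest $62.00 → $1,932.80; payment $1,932.80; balance $0.00

$1,932.80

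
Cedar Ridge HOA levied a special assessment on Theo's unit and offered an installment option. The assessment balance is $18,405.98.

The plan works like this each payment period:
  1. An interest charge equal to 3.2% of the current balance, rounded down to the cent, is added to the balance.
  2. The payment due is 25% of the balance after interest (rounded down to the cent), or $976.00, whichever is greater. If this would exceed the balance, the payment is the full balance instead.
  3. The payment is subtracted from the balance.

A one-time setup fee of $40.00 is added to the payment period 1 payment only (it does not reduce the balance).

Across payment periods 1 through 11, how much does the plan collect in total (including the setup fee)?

$20,838.26

# | Opening | Interest | Payment | Fee | End bal
1 | $18,405.98 | $588.99 | $4,748.74 | $40.00 | $14,246.23
2 | $14,246.23 | $455.87 | $3,675.52 | — | $11,026.58
3 | $11,026.58 | $352.85 | $2,844.85 | — | $8,534.58
4 | $8,534.58 | $273.10 | $2,201.92 | — | $6,605.76
5 | $6,605.76 | $211.38 | $1,704.28 | — | $5,112.86
6 | $5,112.86 | $163.61 | $1,319.11 | — | $3,957.36
7 | $3,957.36 | $126.63 | $1,020.99 | — | $3,063.00
8 | $3,063.00 | $98.01 | $976.00 | — | $2,185.01
9 | $2,185.01 | $69.92 | $976.00 | — | $1,278.93
10 | $1,278.93 | $40.92 | $976.00 | — | $343.85
11 | $343.85 | $11.00 | $354.85 | — | $0.00
Total paid: $20,838.26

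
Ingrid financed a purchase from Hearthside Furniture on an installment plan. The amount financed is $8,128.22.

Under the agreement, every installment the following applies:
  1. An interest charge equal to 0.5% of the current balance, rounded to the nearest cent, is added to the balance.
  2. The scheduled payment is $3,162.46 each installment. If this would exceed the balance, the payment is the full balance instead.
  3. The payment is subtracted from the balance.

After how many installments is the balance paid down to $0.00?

Installment 1: $8,128.22 +$40.64 interest = $8,168.86; pay $3,162.46 → $5,006.40
Installment 2: $5,006.40 +$25.03 interest = $5,031.43; pay $3,162.46 → $1,868.97
Installment 3: $1,868.97 +$9.34 interest = $1,878.31; pay $1,878.31 → $0.00
Balance reaches $0.00 in installment 3.

3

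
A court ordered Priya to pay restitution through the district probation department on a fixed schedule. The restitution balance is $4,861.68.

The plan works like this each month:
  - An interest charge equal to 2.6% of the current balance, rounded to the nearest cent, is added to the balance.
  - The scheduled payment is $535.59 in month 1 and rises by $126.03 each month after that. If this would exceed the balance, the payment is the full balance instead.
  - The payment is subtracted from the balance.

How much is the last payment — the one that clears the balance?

# | Opening | Interest | Payment | End bal
1 | $4,861.68 | $126.40 | $535.59 | $4,452.49
2 | $4,452.49 | $115.76 | $661.62 | $3,906.63
3 | $3,906.63 | $101.57 | $787.65 | $3,220.55
4 | $3,220.55 | $83.73 | $913.68 | $2,390.60
5 | $2,390.60 | $62.16 | $1,039.71 | $1,413.05
6 | $1,413.05 | $36.74 | $1,165.74 | $284.05
7 | $284.05 | $7.39 | $291.44 | $0.00

$291.44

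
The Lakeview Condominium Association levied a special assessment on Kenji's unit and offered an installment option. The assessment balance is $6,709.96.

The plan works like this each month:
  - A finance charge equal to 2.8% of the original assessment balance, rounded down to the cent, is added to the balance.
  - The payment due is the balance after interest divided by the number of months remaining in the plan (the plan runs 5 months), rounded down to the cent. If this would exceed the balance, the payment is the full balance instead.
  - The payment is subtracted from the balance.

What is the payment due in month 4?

# | Opening | Interest | Payment | End bal
1 | $6,709.96 | $187.87 | $1,379.56 | $5,518.27
2 | $5,518.27 | $187.87 | $1,426.53 | $4,279.61
3 | $4,279.61 | $187.87 | $1,489.16 | $2,978.32
4 | $2,978.32 | $187.87 | $1,583.09 | $1,583.10

$1,583.09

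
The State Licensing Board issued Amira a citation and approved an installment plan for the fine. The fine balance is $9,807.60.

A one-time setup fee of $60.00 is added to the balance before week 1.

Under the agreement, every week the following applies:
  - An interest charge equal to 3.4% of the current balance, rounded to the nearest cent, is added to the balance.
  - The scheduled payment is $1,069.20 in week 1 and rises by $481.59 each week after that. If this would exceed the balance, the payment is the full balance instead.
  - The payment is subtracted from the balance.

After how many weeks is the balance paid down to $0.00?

6

Week 1: opening $9,867.60; interest $335.50 → $10,203.10; payment $1,069.20; balance $9,133.90
Week 2: opening $9,133.90; interest $310.55 → $9,444.45; payment $1,550.79; balance $7,893.66
Week 3: opening $7,893.66; interest $268.38 → $8,162.04; payment $2,032.38; balance $6,129.66
Week 4: opening $6,129.66; interest $208.41 → $6,338.07; payment $2,513.97; balance $3,824.10
Week 5: opening $3,824.10; interest $130.02 → $3,954.12; payment $2,995.56; balance $958.56
Week 6: opening $958.56; interest $32.59 → $991.15; payment $991.15; balance $0.00
Balance reaches $0.00 in week 6.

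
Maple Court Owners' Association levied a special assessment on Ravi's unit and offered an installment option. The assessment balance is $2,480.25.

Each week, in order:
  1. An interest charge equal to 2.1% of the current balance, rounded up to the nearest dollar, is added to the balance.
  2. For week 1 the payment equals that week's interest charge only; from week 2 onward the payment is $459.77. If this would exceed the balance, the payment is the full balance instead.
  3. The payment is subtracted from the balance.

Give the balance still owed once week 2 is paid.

# | Opening | Interest | Payment | End bal
1 | $2,480.25 | $53.00 | $53.00 | $2,480.25
2 | $2,480.25 | $53.00 | $459.77 | $2,073.48

$2,073.48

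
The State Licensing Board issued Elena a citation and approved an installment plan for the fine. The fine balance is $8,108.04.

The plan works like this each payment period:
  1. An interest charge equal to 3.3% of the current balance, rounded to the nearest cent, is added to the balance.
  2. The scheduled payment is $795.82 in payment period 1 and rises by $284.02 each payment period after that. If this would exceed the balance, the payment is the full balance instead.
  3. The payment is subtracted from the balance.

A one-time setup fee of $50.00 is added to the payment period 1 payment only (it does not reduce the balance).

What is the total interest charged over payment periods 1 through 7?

Payment period 1: opening $8,108.04; interest $267.57 → $8,375.61; payment $795.82 (+ $50.00 fee); balance $7,579.79
Payment period 2: opening $7,579.79; interest $250.13 → $7,829.92; payment $1,079.84; balance $6,750.08
Payment period 3: opening $6,750.08; interest $222.75 → $6,972.83; payment $1,363.86; balance $5,608.97
Payment period 4: opening $5,608.97; interest $185.10 → $5,794.07; payment $1,647.88; balance $4,146.19
Payment period 5: opening $4,146.19; interest $136.82 → $4,283.01; payment $1,931.90; balance $2,351.11
Payment period 6: opening $2,351.11; interest $77.59 → $2,428.70; payment $2,215.92; balance $212.78
Payment period 7: opening $212.78; interest $7.02 → $219.80; payment $219.80; balance $0.00
Total interest: $267.57 + $250.13 + $222.75 + $185.10 + $136.82 + $77.59 + $7.02 = $1,146.98

$1,146.98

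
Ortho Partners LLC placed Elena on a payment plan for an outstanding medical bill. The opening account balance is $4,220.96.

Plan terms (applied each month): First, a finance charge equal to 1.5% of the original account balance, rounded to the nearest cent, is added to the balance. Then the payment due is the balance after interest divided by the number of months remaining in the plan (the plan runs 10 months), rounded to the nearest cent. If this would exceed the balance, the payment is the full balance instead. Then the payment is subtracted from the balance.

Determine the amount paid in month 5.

# | Opening | Interest | Payment | End bal
1 | $4,220.96 | $63.31 | $428.43 | $3,855.84
2 | $3,855.84 | $63.31 | $435.46 | $3,483.69
3 | $3,483.69 | $63.31 | $443.38 | $3,103.62
4 | $3,103.62 | $63.31 | $452.42 | $2,714.51
5 | $2,714.51 | $63.31 | $462.97 | $2,314.85

$462.97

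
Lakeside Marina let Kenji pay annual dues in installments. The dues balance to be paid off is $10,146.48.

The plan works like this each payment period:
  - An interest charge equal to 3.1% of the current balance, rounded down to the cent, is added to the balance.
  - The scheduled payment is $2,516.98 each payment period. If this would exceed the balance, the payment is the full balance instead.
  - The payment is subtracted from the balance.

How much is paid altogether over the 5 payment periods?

$11,014.91

Payment period 1: $10,146.48 +$314.54 interest = $10,461.02; pay $2,516.98 → $7,944.04
Payment period 2: $7,944.04 +$246.26 interest = $8,190.30; pay $2,516.98 → $5,673.32
Payment period 3: $5,673.32 +$175.87 interest = $5,849.19; pay $2,516.98 → $3,332.21
Payment period 4: $3,332.21 +$103.29 interest = $3,435.50; pay $2,516.98 → $918.52
Payment period 5: $918.52 +$28.47 interest = $946.99; pay $946.99 → $0.00
Total paid: $11,014.91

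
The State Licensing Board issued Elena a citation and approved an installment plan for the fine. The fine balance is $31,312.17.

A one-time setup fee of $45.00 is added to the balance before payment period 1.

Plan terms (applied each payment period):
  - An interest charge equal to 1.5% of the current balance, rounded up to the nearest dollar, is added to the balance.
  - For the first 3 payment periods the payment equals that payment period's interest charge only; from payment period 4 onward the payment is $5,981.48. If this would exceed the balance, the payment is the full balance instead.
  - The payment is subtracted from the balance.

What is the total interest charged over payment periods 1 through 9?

$2,973.00

Payment period 1: $31,357.17 +$471.00 interest = $31,828.17; pay $471.00 → $31,357.17
Payment period 2: $31,357.17 +$471.00 interest = $31,828.17; pay $471.00 → $31,357.17
Payment period 3: $31,357.17 +$471.00 interest = $31,828.17; pay $471.00 → $31,357.17
Payment period 4: $31,357.17 +$471.00 interest = $31,828.17; pay $5,981.48 → $25,846.69
Payment period 5: $25,846.69 +$388.00 interest = $26,234.69; pay $5,981.48 → $20,253.21
Payment period 6: $20,253.21 +$304.00 interest = $20,557.21; pay $5,981.48 → $14,575.73
Payment period 7: $14,575.73 +$219.00 interest = $14,794.73; pay $5,981.48 → $8,813.25
Payment period 8: $8,813.25 +$133.00 interest = $8,946.25; pay $5,981.48 → $2,964.77
Payment period 9: $2,964.77 +$45.00 interest = $3,009.77; pay $3,009.77 → $0.00
Total interest: $471.00 + $471.00 + $471.00 + $471.00 + $388.00 + $304.00 + $219.00 + $133.00 + $45.00 = $2,973.00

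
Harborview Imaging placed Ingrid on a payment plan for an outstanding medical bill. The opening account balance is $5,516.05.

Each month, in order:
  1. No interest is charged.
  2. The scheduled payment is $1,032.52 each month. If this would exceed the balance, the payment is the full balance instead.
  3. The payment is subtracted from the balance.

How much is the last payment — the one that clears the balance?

Month 1: opening $5,516.05; payment $1,032.52; balance $4,483.53
Month 2: opening $4,483.53; payment $1,032.52; balance $3,451.01
Month 3: opening $3,451.01; payment $1,032.52; balance $2,418.49
Month 4: opening $2,418.49; payment $1,032.52; balance $1,385.97
Month 5: opening $1,385.97; payment $1,032.52; balance $353.45
Month 6: opening $353.45; payment $353.45; balance $0.00

$353.45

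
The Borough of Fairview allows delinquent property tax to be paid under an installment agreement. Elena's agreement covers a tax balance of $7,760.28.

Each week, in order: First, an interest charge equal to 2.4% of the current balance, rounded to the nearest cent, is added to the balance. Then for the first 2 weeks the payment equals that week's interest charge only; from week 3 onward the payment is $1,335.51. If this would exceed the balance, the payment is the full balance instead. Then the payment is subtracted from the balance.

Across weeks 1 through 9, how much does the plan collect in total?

$8,833.54

# | Opening | Interest | Payment | End bal
1 | $7,760.28 | $186.25 | $186.25 | $7,760.28
2 | $7,760.28 | $186.25 | $186.25 | $7,760.28
3 | $7,760.28 | $186.25 | $1,335.51 | $6,611.02
4 | $6,611.02 | $158.66 | $1,335.51 | $5,434.17
5 | $5,434.17 | $130.42 | $1,335.51 | $4,229.08
6 | $4,229.08 | $101.50 | $1,335.51 | $2,995.07
7 | $2,995.07 | $71.88 | $1,335.51 | $1,731.44
8 | $1,731.44 | $41.55 | $1,335.51 | $437.48
9 | $437.48 | $10.50 | $447.98 | $0.00
Total paid: $8,833.54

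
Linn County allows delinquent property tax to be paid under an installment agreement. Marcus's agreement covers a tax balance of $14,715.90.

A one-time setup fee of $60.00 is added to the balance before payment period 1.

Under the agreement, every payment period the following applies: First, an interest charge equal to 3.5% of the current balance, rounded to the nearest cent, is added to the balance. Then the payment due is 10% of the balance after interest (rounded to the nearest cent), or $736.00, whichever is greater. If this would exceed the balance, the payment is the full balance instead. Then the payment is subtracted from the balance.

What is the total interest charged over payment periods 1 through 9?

$3,563.36

# | Opening | Interest | Payment | End bal
1 | $14,775.90 | $517.16 | $1,529.31 | $13,763.75
2 | $13,763.75 | $481.73 | $1,424.55 | $12,820.93
3 | $12,820.93 | $448.73 | $1,326.97 | $11,942.69
4 | $11,942.69 | $417.99 | $1,236.07 | $11,124.61
5 | $11,124.61 | $389.36 | $1,151.40 | $10,362.57
6 | $10,362.57 | $362.69 | $1,072.53 | $9,652.73
7 | $9,652.73 | $337.85 | $999.06 | $8,991.52
8 | $8,991.52 | $314.70 | $930.62 | $8,375.60
9 | $8,375.60 | $293.15 | $866.88 | $7,801.87
Total interest: $517.16 + $481.73 + $448.73 + $417.99 + $389.36 + $362.69 + $337.85 + $314.70 + $293.15 = $3,563.36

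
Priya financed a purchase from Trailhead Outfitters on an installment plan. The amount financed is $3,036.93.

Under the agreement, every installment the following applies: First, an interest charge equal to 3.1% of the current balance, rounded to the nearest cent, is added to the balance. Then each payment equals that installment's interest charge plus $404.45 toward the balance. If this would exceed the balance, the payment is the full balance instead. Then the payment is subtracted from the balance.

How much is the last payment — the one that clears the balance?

Installment 1: opening $3,036.93; interest $94.14 → $3,131.07; payment $498.59; balance $2,632.48
Installment 2: opening $2,632.48; interest $81.61 → $2,714.09; payment $486.06; balance $2,228.03
Installment 3: opening $2,228.03; interest $69.07 → $2,297.10; payment $473.52; balance $1,823.58
Installment 4: opening $1,823.58; interest $56.53 → $1,880.11; payment $460.98; balance $1,419.13
Installment 5: opening $1,419.13; interest $43.99 → $1,463.12; payment $448.44; balance $1,014.68
Installment 6: opening $1,014.68; interest $31.46 → $1,046.14; payment $435.91; balance $610.23
Installment 7: opening $610.23; interest $18.92 → $629.15; payment $423.37; balance $205.78
Installment 8: opening $205.78; interest $6.38 → $212.16; payment $212.16; balance $0.00

$212.16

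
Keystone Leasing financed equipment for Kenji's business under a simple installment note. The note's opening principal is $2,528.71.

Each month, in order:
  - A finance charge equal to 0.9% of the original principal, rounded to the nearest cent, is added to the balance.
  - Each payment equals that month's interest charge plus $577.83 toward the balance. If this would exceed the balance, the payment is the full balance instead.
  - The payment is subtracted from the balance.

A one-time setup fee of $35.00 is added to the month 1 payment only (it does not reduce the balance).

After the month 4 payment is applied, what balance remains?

Month 1: opening $2,528.71; interest $22.76 → $2,551.47; payment $600.59 (+ $35.00 fee); balance $1,950.88
Month 2: opening $1,950.88; interest $22.76 → $1,973.64; payment $600.59; balance $1,373.05
Month 3: opening $1,373.05; interest $22.76 → $1,395.81; payment $600.59; balance $795.22
Month 4: opening $795.22; interest $22.76 → $817.98; payment $600.59; balance $217.39

$217.39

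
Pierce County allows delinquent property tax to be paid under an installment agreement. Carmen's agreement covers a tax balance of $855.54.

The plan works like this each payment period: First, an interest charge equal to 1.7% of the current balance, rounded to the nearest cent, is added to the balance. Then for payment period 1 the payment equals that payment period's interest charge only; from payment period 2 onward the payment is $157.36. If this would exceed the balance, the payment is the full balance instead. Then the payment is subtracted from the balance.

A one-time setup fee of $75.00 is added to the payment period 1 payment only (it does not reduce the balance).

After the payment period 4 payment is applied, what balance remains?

$419.77

Payment period 1: opening $855.54; interest $14.54 → $870.08; payment $14.54 (+ $75.00 fee); balance $855.54
Payment period 2: opening $855.54; interest $14.54 → $870.08; payment $157.36; balance $712.72
Payment period 3: opening $712.72; interest $12.12 → $724.84; payment $157.36; balance $567.48
Payment period 4: opening $567.48; interest $9.65 → $577.13; payment $157.36; balance $419.77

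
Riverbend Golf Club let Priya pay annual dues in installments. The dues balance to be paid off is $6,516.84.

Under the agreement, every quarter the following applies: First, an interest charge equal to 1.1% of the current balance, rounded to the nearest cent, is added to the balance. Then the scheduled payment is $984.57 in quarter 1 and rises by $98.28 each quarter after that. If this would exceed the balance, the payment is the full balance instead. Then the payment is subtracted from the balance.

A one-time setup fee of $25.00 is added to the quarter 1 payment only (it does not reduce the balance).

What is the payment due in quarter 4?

Quarter 1: $6,516.84 +$71.69 interest = $6,588.53; pay $984.57 (+ $25.00 fee) → $5,603.96
Quarter 2: $5,603.96 +$61.64 interest = $5,665.60; pay $1,082.85 → $4,582.75
Quarter 3: $4,582.75 +$50.41 interest = $4,633.16; pay $1,181.13 → $3,452.03
Quarter 4: $3,452.03 +$37.97 interest = $3,490.00; pay $1,279.41 → $2,210.59

$1,279.41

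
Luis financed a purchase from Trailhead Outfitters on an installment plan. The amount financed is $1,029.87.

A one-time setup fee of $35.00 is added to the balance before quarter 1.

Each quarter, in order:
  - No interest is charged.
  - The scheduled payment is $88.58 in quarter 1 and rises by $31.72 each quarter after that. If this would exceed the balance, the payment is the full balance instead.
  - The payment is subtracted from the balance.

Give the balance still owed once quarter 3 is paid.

Quarter 1: opening $1,064.87; payment $88.58; balance $976.29
Quarter 2: opening $976.29; payment $120.30; balance $855.99
Quarter 3: opening $855.99; payment $152.02; balance $703.97

$703.97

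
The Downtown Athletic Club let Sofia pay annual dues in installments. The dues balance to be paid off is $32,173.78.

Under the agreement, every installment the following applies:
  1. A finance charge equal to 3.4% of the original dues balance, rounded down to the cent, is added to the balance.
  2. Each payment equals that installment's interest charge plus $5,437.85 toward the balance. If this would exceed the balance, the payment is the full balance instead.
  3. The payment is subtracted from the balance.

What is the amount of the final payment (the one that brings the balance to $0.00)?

$6,078.43

Installment 1: opening $32,173.78; interest $1,093.90 → $33,267.68; payment $6,531.75; balance $26,735.93
Installment 2: opening $26,735.93; interest $1,093.90 → $27,829.83; payment $6,531.75; balance $21,298.08
Installment 3: opening $21,298.08; interest $1,093.90 → $22,391.98; payment $6,531.75; balance $15,860.23
Installment 4: opening $15,860.23; interest $1,093.90 → $16,954.13; payment $6,531.75; balance $10,422.38
Installment 5: opening $10,422.38; interest $1,093.90 → $11,516.28; payment $6,531.75; balance $4,984.53
Installment 6: opening $4,984.53; interest $1,093.90 → $6,078.43; payment $6,078.43; balance $0.00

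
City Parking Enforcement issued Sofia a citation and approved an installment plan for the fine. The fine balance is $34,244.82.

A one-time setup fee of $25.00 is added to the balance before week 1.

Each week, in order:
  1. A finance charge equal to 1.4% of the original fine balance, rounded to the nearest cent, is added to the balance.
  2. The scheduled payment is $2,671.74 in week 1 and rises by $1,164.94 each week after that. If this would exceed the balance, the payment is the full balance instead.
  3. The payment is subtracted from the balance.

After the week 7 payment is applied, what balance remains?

Week 1: opening $34,269.82; interest $479.43 → $34,749.25; payment $2,671.74; balance $32,077.51
Week 2: opening $32,077.51; interest $479.43 → $32,556.94; payment $3,836.68; balance $28,720.26
Week 3: opening $28,720.26; interest $479.43 → $29,199.69; payment $5,001.62; balance $24,198.07
Week 4: opening $24,198.07; interest $479.43 → $24,677.50; payment $6,166.56; balance $18,510.94
Week 5: opening $18,510.94; interest $479.43 → $18,990.37; payment $7,331.50; balance $11,658.87
Week 6: opening $11,658.87; interest $479.43 → $12,138.30; payment $8,496.44; balance $3,641.86
Week 7: opening $3,641.86; interest $479.43 → $4,121.29; payment $4,121.29; balance $0.00

$0.00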